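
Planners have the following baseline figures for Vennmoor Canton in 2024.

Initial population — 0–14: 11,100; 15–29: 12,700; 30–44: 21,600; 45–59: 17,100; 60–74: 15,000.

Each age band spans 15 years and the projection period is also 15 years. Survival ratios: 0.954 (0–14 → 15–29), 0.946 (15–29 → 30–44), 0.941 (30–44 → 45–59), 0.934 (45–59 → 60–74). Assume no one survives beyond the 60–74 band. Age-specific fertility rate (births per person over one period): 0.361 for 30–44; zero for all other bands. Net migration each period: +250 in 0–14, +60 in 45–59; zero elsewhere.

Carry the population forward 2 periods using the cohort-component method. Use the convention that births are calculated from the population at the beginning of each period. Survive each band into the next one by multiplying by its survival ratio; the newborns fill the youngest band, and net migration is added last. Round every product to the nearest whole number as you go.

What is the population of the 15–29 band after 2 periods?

Call the groups 1 to 5, youngest first.
[period 1]
Births: 21600 × 0.361 = 7798
Group 2: 11100 × 0.954 = 10589
Group 3: 12700 × 0.946 = 12014
Group 4: 21600 × 0.941 = 20326
Group 5: 17100 × 0.934 = 15971
Net migration: Group 1 + 250 → 8048; Group 4 + 60 → 20386
Population now: 0–14=8048, 15–29=10589, 30–44=12014, 45–59=20386, 60–74=15971
[period 2]
Births: 12014 × 0.361 = 4337
Group 2: 8048 × 0.954 = 7678
Group 3: 10589 × 0.946 = 10017
Group 4: 12014 × 0.941 = 11305
Group 5: 20386 × 0.934 = 19041
Net migration: Group 1 + 250 → 4587; Group 4 + 60 → 11365
Population now: 0–14=4587, 15–29=7678, 30–44=10017, 45–59=11365, 60–74=19041

7678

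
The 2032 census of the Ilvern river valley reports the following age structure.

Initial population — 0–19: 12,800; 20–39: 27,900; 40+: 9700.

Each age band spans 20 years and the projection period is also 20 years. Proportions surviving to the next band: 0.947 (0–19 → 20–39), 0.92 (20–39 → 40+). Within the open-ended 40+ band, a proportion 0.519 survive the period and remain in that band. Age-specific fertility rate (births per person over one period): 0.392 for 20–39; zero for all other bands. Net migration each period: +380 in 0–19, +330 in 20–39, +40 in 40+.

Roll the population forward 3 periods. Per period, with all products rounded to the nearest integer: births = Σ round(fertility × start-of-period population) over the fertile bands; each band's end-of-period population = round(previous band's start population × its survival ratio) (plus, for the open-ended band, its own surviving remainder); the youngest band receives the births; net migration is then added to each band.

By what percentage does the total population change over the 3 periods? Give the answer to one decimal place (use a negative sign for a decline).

-31.6

Period 1.
Births: 27900 * 0.392 = 10937
20–39: 12800 * 0.947 = 12122
40+: 27900 * 0.92 + 9700 * 0.519 = 25668 + 5034 = 30702
Net migration: 0–19 + 380 → 11317; 20–39 + 330 → 12452; 40+ + 40 → 30742
→ [11317, 12452, 30742]
Period 2.
Births: 12452 * 0.392 = 4881
20–39: 11317 * 0.947 = 10717
40+: 12452 * 0.92 + 30742 * 0.519 = 11456 + 15955 = 27411
Net migration: 0–19 + 380 → 5261; 20–39 + 330 → 11047; 40+ + 40 → 27451
→ [5261, 11047, 27451]
Period 3.
Births: 11047 * 0.392 = 4330
20–39: 5261 * 0.947 = 4982
40+: 11047 * 0.92 + 27451 * 0.519 = 10163 + 14247 = 24410
Net migration: 0–19 + 380 → 4710; 20–39 + 330 → 5312; 40+ + 40 → 24450
→ [4710, 5312, 24450]
Total: 50400 → 34472; change = -15928; percentage change = -31.6%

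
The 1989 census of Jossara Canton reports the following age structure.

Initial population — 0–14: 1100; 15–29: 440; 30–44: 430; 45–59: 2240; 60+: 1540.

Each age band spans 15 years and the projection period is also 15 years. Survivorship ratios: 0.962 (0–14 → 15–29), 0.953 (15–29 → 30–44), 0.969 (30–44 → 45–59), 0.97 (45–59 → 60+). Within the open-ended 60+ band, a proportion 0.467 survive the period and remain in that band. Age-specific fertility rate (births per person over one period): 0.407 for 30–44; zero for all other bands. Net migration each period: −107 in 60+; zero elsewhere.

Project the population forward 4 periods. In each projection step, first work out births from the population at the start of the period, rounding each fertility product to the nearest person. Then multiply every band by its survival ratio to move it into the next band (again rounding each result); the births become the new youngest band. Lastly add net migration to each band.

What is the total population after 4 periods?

(Bands numbered youngest = 1 to oldest = 5.)
Period 1:
Births: 430 × 0.407 = 175
Band 2: 1100 × 0.962 = 1058
Band 3: 440 × 0.953 = 419
Band 4: 430 × 0.969 = 417
Band 5: 2240 × 0.97 + 1540 × 0.467 = 2173 + 719 = 2892
Net migration: Band 5 − 107 → 2785
End of period: [175, 1058, 419, 417, 2785]
Period 2:
Births: 419 × 0.407 = 171
Band 2: 175 × 0.962 = 168
Band 3: 1058 × 0.953 = 1008
Band 4: 419 × 0.969 = 406
Band 5: 417 × 0.97 + 2785 × 0.467 = 404 + 1301 = 1705
Net migration: Band 5 − 107 → 1598
End of period: [171, 168, 1008, 406, 1598]
Period 3:
Births: 1008 × 0.407 = 410
Band 2: 171 × 0.962 = 165
Band 3: 168 × 0.953 = 160
Band 4: 1008 × 0.969 = 977
Band 5: 406 × 0.97 + 1598 × 0.467 = 394 + 746 = 1140
Net migration: Band 5 − 107 → 1033
End of period: [410, 165, 160, 977, 1033]
Period 4:
Births: 160 × 0.407 = 65
Band 2: 410 × 0.962 = 394
Band 3: 165 × 0.953 = 157
Band 4: 160 × 0.969 = 155
Band 5: 977 × 0.97 + 1033 × 0.467 = 948 + 482 = 1430
Net migration: Band 5 − 107 → 1323
End of period: [65, 394, 157, 155, 1323]
Total after period 4: 65 + 394 + 157 + 155 + 1323 = 2094

2094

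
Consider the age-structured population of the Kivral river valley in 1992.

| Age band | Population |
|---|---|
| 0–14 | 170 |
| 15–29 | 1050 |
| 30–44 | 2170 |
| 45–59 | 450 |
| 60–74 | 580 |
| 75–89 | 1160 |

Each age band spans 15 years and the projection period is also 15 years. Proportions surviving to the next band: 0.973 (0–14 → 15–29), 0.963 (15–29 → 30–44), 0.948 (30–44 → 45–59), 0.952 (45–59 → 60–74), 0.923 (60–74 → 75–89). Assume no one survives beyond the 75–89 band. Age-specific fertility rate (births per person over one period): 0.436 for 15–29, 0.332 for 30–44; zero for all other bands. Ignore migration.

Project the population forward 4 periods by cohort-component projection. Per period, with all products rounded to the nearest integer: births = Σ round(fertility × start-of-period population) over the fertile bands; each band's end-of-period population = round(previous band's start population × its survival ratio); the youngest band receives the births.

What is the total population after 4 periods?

3493

Call the bands 1 to 6, youngest first.
Period 1.
Births: 1050 * 0.436 = 458, 2170 * 0.332 = 720 → 1178
Band 2: 170 * 0.973 = 165
Band 3: 1050 * 0.963 = 1011
Band 4: 2170 * 0.948 = 2057
Band 5: 450 * 0.952 = 428
Band 6: 580 * 0.923 = 535
End of period: [1178, 165, 1011, 2057, 428, 535]
Period 2.
Births: 165 * 0.436 = 72, 1011 * 0.332 = 336 → 408
Band 2: 1178 * 0.973 = 1146
Band 3: 165 * 0.963 = 159
Band 4: 1011 * 0.948 = 958
Band 5: 2057 * 0.952 = 1958
Band 6: 428 * 0.923 = 395
End of period: [408, 1146, 159, 958, 1958, 395]
Period 3.
Births: 1146 * 0.436 = 500, 159 * 0.332 = 53 → 553
Band 2: 408 * 0.973 = 397
Band 3: 1146 * 0.963 = 1104
Band 4: 159 * 0.948 = 151
Band 5: 958 * 0.952 = 912
Band 6: 1958 * 0.923 = 1807
End of period: [553, 397, 1104, 151, 912, 1807]
Period 4.
Births: 397 * 0.436 = 173, 1104 * 0.332 = 367 → 540
Band 2: 553 * 0.973 = 538
Band 3: 397 * 0.963 = 382
Band 4: 1104 * 0.948 = 1047
Band 5: 151 * 0.952 = 144
Band 6: 912 * 0.923 = 842
End of period: [540, 538, 382, 1047, 144, 842]
Total after period 4: 540 + 538 + 382 + 1047 + 144 + 842 = 3493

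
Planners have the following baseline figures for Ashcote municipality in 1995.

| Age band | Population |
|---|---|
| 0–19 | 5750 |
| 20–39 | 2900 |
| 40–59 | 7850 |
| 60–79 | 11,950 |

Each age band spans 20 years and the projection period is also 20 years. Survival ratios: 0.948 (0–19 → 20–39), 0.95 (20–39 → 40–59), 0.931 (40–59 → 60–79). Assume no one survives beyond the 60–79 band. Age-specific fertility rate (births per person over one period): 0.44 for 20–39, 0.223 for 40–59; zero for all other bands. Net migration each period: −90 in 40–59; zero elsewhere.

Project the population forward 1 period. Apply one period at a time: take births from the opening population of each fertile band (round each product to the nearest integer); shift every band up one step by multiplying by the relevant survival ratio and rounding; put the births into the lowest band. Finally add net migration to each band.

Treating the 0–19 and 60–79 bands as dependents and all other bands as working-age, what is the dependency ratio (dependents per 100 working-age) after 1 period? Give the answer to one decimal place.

Let group 1 be 0–19 through group 4 = 60–79.
After projecting period 1:
Births: 2900 × 0.44 = 1276, 7850 × 0.223 = 1751 → 3027
Group 2: 5750 × 0.948 = 5451
Group 3: 2900 × 0.95 = 2755
Group 4: 7850 × 0.931 = 7308
Net migration: Group 3 − 90 → 2665
Population now: 0–19=3027, 20–39=5451, 40–59=2665, 60–79=7308
Dependents (band 0–19 + band 60–79) = 3027 + 7308 = 10335; working-age = 8116; ratio = 10335/8116 × 100 = 127.3

127.3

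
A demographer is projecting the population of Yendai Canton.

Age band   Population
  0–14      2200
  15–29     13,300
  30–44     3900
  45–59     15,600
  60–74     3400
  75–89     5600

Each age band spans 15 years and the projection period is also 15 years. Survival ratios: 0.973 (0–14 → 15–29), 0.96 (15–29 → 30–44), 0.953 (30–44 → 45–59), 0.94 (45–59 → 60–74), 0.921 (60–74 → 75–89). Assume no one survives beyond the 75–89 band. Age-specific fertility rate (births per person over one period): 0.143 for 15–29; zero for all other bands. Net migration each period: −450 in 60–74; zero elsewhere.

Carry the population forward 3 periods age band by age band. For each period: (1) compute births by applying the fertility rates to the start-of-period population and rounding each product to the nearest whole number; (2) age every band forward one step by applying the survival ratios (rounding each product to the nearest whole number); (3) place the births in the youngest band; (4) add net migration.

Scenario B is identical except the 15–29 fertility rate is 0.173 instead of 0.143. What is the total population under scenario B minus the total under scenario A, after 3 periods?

[period 1]
Births: 13300 * 0.143 = 1902
15–29: 2200 * 0.973 = 2141
30–44: 13300 * 0.96 = 12768
45–59: 3900 * 0.953 = 3717
60–74: 15600 * 0.94 = 14664
75–89: 3400 * 0.921 = 3131
Net migration: 60–74 − 450 → 14214
→ [1902, 2141, 12768, 3717, 14214, 3131]
[period 2]
Births: 2141 * 0.143 = 306
15–29: 1902 * 0.973 = 1851
30–44: 2141 * 0.96 = 2055
45–59: 12768 * 0.953 = 12168
60–74: 3717 * 0.94 = 3494
75–89: 14214 * 0.921 = 13091
Net migration: 60–74 − 450 → 3044
→ [306, 1851, 2055, 12168, 3044, 13091]
[period 3]
Births: 1851 * 0.143 = 265
15–29: 306 * 0.973 = 298
30–44: 1851 * 0.96 = 1777
45–59: 2055 * 0.953 = 1958
60–74: 12168 * 0.94 = 11438
75–89: 3044 * 0.921 = 2804
Net migration: 60–74 − 450 → 10988
→ [265, 298, 1777, 1958, 10988, 2804]
Scenario A total after 3 periods: 18090
Scenario B projection —
[period 1]
Births: 13300 * 0.173 = 2301
15–29: 2200 * 0.973 = 2141
30–44: 13300 * 0.96 = 12768
45–59: 3900 * 0.953 = 3717
60–74: 15600 * 0.94 = 14664
75–89: 3400 * 0.921 = 3131
Net migration: 60–74 − 450 → 14214
→ [2301, 2141, 12768, 3717, 14214, 3131]
[period 2]
Births: 2141 * 0.173 = 370
15–29: 2301 * 0.973 = 2239
30–44: 2141 * 0.96 = 2055
45–59: 12768 * 0.953 = 12168
60–74: 3717 * 0.94 = 3494
75–89: 14214 * 0.921 = 13091
Net migration: 60–74 − 450 → 3044
→ [370, 2239, 2055, 12168, 3044, 13091]
[period 3]
Births: 2239 * 0.173 = 387
15–29: 370 * 0.973 = 360
30–44: 2239 * 0.96 = 2149
45–59: 2055 * 0.953 = 1958
60–74: 12168 * 0.94 = 11438
75–89: 3044 * 0.921 = 2804
Net migration: 60–74 − 450 → 10988
→ [387, 360, 2149, 1958, 10988, 2804]
Scenario B total after 3 periods: 18646
Difference B − A = 18646 − 18090 = 556

556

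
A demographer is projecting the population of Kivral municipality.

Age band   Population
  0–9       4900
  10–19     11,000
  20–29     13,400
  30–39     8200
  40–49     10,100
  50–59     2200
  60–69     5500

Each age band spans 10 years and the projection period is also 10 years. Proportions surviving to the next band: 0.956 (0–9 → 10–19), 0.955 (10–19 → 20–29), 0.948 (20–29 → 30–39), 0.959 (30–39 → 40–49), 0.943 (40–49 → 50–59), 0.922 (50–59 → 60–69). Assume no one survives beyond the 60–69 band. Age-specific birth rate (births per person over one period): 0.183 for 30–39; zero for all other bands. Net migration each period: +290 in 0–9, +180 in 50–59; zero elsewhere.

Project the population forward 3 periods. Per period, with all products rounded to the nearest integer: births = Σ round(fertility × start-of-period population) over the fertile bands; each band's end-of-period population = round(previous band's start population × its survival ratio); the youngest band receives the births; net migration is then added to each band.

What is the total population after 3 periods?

(Groups numbered youngest = 1 to oldest = 7.)
— Period 1 —
Births: 8200 * 0.183 = 1501
Group 2: 4900 * 0.956 = 4684
Group 3: 11000 * 0.955 = 10505
Group 4: 13400 * 0.948 = 12703
Group 5: 8200 * 0.959 = 7864
Group 6: 10100 * 0.943 = 9524
Group 7: 2200 * 0.922 = 2028
Net migration: Group 1 + 290 → 1791; Group 6 + 180 → 9704
Population now: 0–9=1791, 10–19=4684, 20–29=10505, 30–39=12703, 40–49=7864, 50–59=9704, 60–69=2028
— Period 2 —
Births: 12703 * 0.183 = 2325
Group 2: 1791 * 0.956 = 1712
Group 3: 4684 * 0.955 = 4473
Group 4: 10505 * 0.948 = 9959
Group 5: 12703 * 0.959 = 12182
Group 6: 7864 * 0.943 = 7416
Group 7: 9704 * 0.922 = 8947
Net migration: Group 1 + 290 → 2615; Group 6 + 180 → 7596
Population now: 0–9=2615, 10–19=1712, 20–29=4473, 30–39=9959, 40–49=12182, 50–59=7596, 60–69=8947
— Period 3 —
Births: 9959 * 0.183 = 1822
Group 2: 2615 * 0.956 = 2500
Group 3: 1712 * 0.955 = 1635
Group 4: 4473 * 0.948 = 4240
Group 5: 9959 * 0.959 = 9551
Group 6: 12182 * 0.943 = 11488
Group 7: 7596 * 0.922 = 7004
Net migration: Group 1 + 290 → 2112; Group 6 + 180 → 11668
Population now: 0–9=2112, 10–19=2500, 20–29=1635, 30–39=4240, 40–49=9551, 50–59=11668, 60–69=7004
Total after period 3: 2112 + 2500 + 1635 + 4240 + 9551 + 11668 + 7004 = 38710

38710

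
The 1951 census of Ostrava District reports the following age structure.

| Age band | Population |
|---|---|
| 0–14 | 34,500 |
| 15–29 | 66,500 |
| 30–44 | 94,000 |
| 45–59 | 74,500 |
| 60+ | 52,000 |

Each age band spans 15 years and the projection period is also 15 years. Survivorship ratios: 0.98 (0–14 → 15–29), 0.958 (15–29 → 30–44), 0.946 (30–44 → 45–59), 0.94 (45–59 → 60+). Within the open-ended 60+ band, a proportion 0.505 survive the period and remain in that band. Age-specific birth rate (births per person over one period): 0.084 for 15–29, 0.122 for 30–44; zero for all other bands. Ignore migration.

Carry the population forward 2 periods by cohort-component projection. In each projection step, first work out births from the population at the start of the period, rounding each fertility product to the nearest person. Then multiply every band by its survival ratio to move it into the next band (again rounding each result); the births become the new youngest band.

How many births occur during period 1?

After projecting period 1:
Births: 66500 × 0.084 = 5586  |  94000 × 0.122 = 11468 ⇒ total 17054
15–29: 34500 × 0.98 = 33810
30–44: 66500 × 0.958 = 63707
45–59: 94000 × 0.946 = 88924
60+: 74500 × 0.94 + 52000 × 0.505 = 70030 + 26260 = 96290
Giving 17054 / 33810 / 63707 / 88924 / 96290.

17054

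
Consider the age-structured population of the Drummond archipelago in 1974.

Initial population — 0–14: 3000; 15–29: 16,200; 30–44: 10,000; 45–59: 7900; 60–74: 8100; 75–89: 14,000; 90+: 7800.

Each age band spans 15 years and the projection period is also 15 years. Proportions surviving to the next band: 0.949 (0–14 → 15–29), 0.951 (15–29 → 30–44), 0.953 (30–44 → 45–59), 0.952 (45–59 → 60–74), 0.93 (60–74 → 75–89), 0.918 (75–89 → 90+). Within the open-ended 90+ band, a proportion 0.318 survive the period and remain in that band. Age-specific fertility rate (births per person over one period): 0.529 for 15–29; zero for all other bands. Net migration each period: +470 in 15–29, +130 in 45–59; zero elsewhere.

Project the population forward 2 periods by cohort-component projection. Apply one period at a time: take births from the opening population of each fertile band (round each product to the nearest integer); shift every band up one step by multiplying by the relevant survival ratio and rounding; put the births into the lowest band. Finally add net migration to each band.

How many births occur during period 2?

Period 1.
Births: 16200 × 0.529 = 8570
15–29: 3000 × 0.949 = 2847
30–44: 16200 × 0.951 = 15406
45–59: 10000 × 0.953 = 9530
60–74: 7900 × 0.952 = 7521
75–89: 8100 × 0.93 = 7533
90+: 14000 × 0.918 + 7800 × 0.318 = 12852 + 2480 = 15332
Net migration: 15–29 + 470 → 3317; 45–59 + 130 → 9660
Population now: 0–14=8570, 15–29=3317, 30–44=15406, 45–59=9660, 60–74=7521, 75–89=7533, 90+=15332
Period 2.
Births: 3317 × 0.529 = 1755
15–29: 8570 × 0.949 = 8133
30–44: 3317 × 0.951 = 3154
45–59: 15406 × 0.953 = 14682
60–74: 9660 × 0.952 = 9196
75–89: 7521 × 0.93 = 6995
90+: 7533 × 0.918 + 15332 × 0.318 = 6915 + 4876 = 11791
Net migration: 15–29 + 470 → 8603; 45–59 + 130 → 14812
Population now: 0–14=1755, 15–29=8603, 30–44=3154, 45–59=14812, 60–74=9196, 75–89=6995, 90+=11791

1755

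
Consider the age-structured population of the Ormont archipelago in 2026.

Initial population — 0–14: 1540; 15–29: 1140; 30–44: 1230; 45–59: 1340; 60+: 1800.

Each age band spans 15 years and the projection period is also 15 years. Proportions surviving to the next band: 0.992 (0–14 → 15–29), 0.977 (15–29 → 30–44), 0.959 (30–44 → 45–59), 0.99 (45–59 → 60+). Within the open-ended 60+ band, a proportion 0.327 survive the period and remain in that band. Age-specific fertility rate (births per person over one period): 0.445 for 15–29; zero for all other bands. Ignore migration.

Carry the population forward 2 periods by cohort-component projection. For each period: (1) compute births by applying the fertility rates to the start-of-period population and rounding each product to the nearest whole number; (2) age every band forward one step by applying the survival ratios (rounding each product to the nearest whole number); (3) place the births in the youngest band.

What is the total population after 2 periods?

Period 1:
Births: 1140 × 0.445 = 507
15–29: 1540 × 0.992 = 1528
30–44: 1140 × 0.977 = 1114
45–59: 1230 × 0.959 = 1180
60+: 1340 × 0.99 + 1800 × 0.327 = 1327 + 589 = 1916
Giving 507 / 1528 / 1114 / 1180 / 1916.
Period 2:
Births: 1528 × 0.445 = 680
15–29: 507 × 0.992 = 503
30–44: 1528 × 0.977 = 1493
45–59: 1114 × 0.959 = 1068
60+: 1180 × 0.99 + 1916 × 0.327 = 1168 + 627 = 1795
Giving 680 / 503 / 1493 / 1068 / 1795.
Total after period 2: 680 + 503 + 1493 + 1068 + 1795 = 5539

5539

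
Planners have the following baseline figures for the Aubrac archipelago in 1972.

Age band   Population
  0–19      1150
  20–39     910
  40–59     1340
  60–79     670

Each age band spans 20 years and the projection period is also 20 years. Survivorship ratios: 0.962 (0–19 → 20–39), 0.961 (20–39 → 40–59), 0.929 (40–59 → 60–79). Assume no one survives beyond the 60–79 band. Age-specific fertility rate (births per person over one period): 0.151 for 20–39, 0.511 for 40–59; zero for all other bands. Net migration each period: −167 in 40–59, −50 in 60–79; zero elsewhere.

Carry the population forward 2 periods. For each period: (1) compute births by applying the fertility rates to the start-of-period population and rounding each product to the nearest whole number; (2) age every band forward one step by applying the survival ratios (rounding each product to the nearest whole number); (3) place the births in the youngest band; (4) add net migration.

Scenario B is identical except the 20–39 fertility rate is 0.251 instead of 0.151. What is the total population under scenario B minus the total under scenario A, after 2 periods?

198

Period 1.
Births: 910 × 0.151 = 137 ; 1340 × 0.511 = 685 ⇒ total 822
20–39: 1150 × 0.962 = 1106
40–59: 910 × 0.961 = 875
60–79: 1340 × 0.929 = 1245
Net migration: 40–59 − 167 → 708; 60–79 − 50 → 1195
Population now: 0–19=822, 20–39=1106, 40–59=708, 60–79=1195
Period 2.
Births: 1106 × 0.151 = 167 ; 708 × 0.511 = 362 ⇒ total 529
20–39: 822 × 0.962 = 791
40–59: 1106 × 0.961 = 1063
60–79: 708 × 0.929 = 658
Net migration: 40–59 − 167 → 896; 60–79 − 50 → 608
Population now: 0–19=529, 20–39=791, 40–59=896, 60–79=608
Scenario A total after 2 periods: 2824
Scenario B projection —
Period 1.
Births: 910 × 0.251 = 228 ; 1340 × 0.511 = 685 ⇒ total 913
20–39: 1150 × 0.962 = 1106
40–59: 910 × 0.961 = 875
60–79: 1340 × 0.929 = 1245
Net migration: 40–59 − 167 → 708; 60–79 − 50 → 1195
Population now: 0–19=913, 20–39=1106, 40–59=708, 60–79=1195
Period 2.
Births: 1106 × 0.251 = 278 ; 708 × 0.511 = 362 ⇒ total 640
20–39: 913 × 0.962 = 878
40–59: 1106 × 0.961 = 1063
60–79: 708 × 0.929 = 658
Net migration: 40–59 − 167 → 896; 60–79 − 50 → 608
Population now: 0–19=640, 20–39=878, 40–59=896, 60–79=608
Scenario B total after 2 periods: 3022
Difference B − A = 3022 − 2824 = 198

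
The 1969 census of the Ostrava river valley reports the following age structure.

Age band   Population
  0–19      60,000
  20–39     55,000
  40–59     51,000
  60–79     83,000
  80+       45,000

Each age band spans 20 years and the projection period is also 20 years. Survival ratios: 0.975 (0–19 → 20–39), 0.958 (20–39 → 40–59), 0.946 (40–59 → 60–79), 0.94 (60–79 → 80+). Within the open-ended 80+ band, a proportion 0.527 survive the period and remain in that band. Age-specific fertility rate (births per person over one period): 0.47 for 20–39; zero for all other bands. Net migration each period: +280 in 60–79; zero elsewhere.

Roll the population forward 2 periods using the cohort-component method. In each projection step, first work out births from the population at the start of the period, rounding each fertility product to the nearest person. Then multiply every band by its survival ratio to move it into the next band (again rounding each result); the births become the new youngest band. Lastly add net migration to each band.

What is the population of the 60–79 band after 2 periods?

Numbering the bands 1..5 from youngest to oldest:
After projecting period 1:
Births: 55000 * 0.47 = 25850
Band 2: 60000 * 0.975 = 58500
Band 3: 55000 * 0.958 = 52690
Band 4: 51000 * 0.946 = 48246
Band 5: 83000 * 0.94 + 45000 * 0.527 = 78020 + 23715 = 101735
Net migration: Band 4 + 280 → 48526
End of period: [25850, 58500, 52690, 48526, 101735]
After projecting period 2:
Births: 58500 * 0.47 = 27495
Band 2: 25850 * 0.975 = 25204
Band 3: 58500 * 0.958 = 56043
Band 4: 52690 * 0.946 = 49845
Band 5: 48526 * 0.94 + 101735 * 0.527 = 45614 + 53614 = 99228
Net migration: Band 4 + 280 → 50125
End of period: [27495, 25204, 56043, 50125, 99228]

50125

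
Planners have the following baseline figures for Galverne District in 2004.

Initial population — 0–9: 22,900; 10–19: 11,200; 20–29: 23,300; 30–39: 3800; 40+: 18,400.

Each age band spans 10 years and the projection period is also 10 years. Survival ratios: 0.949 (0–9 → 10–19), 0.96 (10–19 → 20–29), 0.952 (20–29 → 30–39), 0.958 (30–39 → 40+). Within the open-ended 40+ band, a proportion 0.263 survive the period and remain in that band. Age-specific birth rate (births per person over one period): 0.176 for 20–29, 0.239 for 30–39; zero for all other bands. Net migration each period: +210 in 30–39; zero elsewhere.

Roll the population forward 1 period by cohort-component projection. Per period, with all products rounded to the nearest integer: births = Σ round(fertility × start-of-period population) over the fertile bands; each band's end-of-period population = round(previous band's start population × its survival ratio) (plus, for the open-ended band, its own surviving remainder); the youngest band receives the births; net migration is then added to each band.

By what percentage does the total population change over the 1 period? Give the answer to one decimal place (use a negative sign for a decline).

-14.1

Period 1:
Births: 23300 × 0.176 = 4101 ; 3800 × 0.239 = 908 → 5009
10–19: 22900 × 0.949 = 21732
20–29: 11200 × 0.96 = 10752
30–39: 23300 × 0.952 = 22182
40+: 3800 × 0.958 + 18400 × 0.263 = 3640 + 4839 = 8479
Net migration: 30–39 + 210 → 22392
→ [5009, 21732, 10752, 22392, 8479]
Total: 79600 → 68364; change = -11236; percentage change = -14.1%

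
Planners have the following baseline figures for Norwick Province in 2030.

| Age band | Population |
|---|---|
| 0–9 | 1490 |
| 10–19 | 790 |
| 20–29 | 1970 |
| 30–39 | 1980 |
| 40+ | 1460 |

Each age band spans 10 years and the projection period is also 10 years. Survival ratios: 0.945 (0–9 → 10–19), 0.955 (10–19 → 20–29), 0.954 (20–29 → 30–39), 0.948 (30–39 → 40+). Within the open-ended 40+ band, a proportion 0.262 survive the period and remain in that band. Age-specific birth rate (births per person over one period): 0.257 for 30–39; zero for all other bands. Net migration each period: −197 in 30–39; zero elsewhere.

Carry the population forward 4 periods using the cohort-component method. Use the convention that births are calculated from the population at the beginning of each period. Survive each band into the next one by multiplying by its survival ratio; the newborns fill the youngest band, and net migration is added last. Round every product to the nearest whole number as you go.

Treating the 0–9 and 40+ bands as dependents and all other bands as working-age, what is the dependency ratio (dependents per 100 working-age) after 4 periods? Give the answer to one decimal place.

Period 1.
Births: 1980 × 0.257 = 509
10–19: 1490 × 0.945 = 1408
20–29: 790 × 0.955 = 754
30–39: 1970 × 0.954 = 1879
40+: 1980 × 0.948 + 1460 × 0.262 = 1877 + 383 = 2260
Net migration: 30–39 − 197 → 1682
End of period: [509, 1408, 754, 1682, 2260]
Period 2.
Births: 1682 × 0.257 = 432
10–19: 509 × 0.945 = 481
20–29: 1408 × 0.955 = 1345
30–39: 754 × 0.954 = 719
40+: 1682 × 0.948 + 2260 × 0.262 = 1595 + 592 = 2187
Net migration: 30–39 − 197 → 522
End of period: [432, 481, 1345, 522, 2187]
Period 3.
Births: 522 × 0.257 = 134
10–19: 432 × 0.945 = 408
20–29: 481 × 0.955 = 459
30–39: 1345 × 0.954 = 1283
40+: 522 × 0.948 + 2187 × 0.262 = 495 + 573 = 1068
Net migration: 30–39 − 197 → 1086
End of period: [134, 408, 459, 1086, 1068]
Period 4.
Births: 1086 × 0.257 = 279
10–19: 134 × 0.945 = 127
20–29: 408 × 0.955 = 390
30–39: 459 × 0.954 = 438
40+: 1086 × 0.948 + 1068 × 0.262 = 1030 + 280 = 1310
Net migration: 30–39 − 197 → 241
End of period: [279, 127, 390, 241, 1310]
Dependents (band 0–9 + band 40+) = 279 + 1310 = 1589; working-age = 758; ratio = 1589/758 × 100 = 209.6

209.6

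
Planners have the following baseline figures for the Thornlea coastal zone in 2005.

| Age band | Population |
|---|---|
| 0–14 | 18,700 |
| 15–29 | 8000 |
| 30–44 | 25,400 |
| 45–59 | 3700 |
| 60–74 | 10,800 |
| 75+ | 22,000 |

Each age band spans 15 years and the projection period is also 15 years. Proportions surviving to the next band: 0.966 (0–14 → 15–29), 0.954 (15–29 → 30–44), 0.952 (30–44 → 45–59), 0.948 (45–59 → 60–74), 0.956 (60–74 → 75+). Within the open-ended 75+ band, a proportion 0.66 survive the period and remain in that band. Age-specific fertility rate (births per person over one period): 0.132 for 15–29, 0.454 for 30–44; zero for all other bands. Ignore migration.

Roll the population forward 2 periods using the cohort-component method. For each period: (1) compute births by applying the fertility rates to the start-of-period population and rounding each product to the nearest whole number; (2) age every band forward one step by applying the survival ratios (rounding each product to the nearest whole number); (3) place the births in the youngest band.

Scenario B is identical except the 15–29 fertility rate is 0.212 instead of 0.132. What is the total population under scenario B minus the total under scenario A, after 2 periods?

Numbering the bands 1..6 from youngest to oldest:
— Period 1 —
Births: 8000 × 0.132 = 1056, 25400 × 0.454 = 11532 → 12588
Band 2: 18700 × 0.966 = 18064
Band 3: 8000 × 0.954 = 7632
Band 4: 25400 × 0.952 = 24181
Band 5: 3700 × 0.948 = 3508
Band 6: 10800 × 0.956 + 22000 × 0.66 = 10325 + 14520 = 24845
Population now: 0–14=12588, 15–29=18064, 30–44=7632, 45–59=24181, 60–74=3508, 75+=24845
— Period 2 —
Births: 18064 × 0.132 = 2384, 7632 × 0.454 = 3465 → 5849
Band 2: 12588 × 0.966 = 12160
Band 3: 18064 × 0.954 = 17233
Band 4: 7632 × 0.952 = 7266
Band 5: 24181 × 0.948 = 22924
Band 6: 3508 × 0.956 + 24845 × 0.66 = 3354 + 16398 = 19752
Population now: 0–14=5849, 15–29=12160, 30–44=17233, 45–59=7266, 60–74=22924, 75+=19752
Scenario A total after 2 periods: 85184
Scenario B projection —
— Period 1 —
Births: 8000 × 0.212 = 1696, 25400 × 0.454 = 11532 → 13228
Band 2: 18700 × 0.966 = 18064
Band 3: 8000 × 0.954 = 7632
Band 4: 25400 × 0.952 = 24181
Band 5: 3700 × 0.948 = 3508
Band 6: 10800 × 0.956 + 22000 × 0.66 = 10325 + 14520 = 24845
Population now: 0–14=13228, 15–29=18064, 30–44=7632, 45–59=24181, 60–74=3508, 75+=24845
— Period 2 —
Births: 18064 × 0.212 = 3830, 7632 × 0.454 = 3465 → 7295
Band 2: 13228 × 0.966 = 12778
Band 3: 18064 × 0.954 = 17233
Band 4: 7632 × 0.952 = 7266
Band 5: 24181 × 0.948 = 22924
Band 6: 3508 × 0.956 + 24845 × 0.66 = 3354 + 16398 = 19752
Population now: 0–14=7295, 15–29=12778, 30–44=17233, 45–59=7266, 60–74=22924, 75+=19752
Scenario B total after 2 periods: 87248
Difference B − A = 87248 − 85184 = 2064

2064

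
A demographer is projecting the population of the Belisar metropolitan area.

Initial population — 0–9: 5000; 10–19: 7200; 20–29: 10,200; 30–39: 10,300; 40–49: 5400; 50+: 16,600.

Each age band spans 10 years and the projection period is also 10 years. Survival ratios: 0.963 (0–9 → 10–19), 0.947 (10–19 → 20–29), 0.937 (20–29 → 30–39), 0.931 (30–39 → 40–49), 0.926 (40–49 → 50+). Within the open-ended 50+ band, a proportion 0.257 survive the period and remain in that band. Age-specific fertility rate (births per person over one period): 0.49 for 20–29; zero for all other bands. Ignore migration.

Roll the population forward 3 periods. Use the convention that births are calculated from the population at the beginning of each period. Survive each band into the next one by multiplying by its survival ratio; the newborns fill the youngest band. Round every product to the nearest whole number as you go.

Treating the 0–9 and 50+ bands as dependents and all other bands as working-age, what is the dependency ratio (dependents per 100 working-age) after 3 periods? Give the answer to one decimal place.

74.3

Call the bands 1 to 6, youngest first.
— Period 1 —
Births: 10200 * 0.49 = 4998
Band 2: 5000 * 0.963 = 4815
Band 3: 7200 * 0.947 = 6818
Band 4: 10200 * 0.937 = 9557
Band 5: 10300 * 0.931 = 9589
Band 6: 5400 * 0.926 + 16600 * 0.257 = 5000 + 4266 = 9266
Population now: 0–9=4998, 10–19=4815, 20–29=6818, 30–39=9557, 40–49=9589, 50+=9266
— Period 2 —
Births: 6818 * 0.49 = 3341
Band 2: 4998 * 0.963 = 4813
Band 3: 4815 * 0.947 = 4560
Band 4: 6818 * 0.937 = 6388
Band 5: 9557 * 0.931 = 8898
Band 6: 9589 * 0.926 + 9266 * 0.257 = 8879 + 2381 = 11260
Population now: 0–9=3341, 10–19=4813, 20–29=4560, 30–39=6388, 40–49=8898, 50+=11260
— Period 3 —
Births: 4560 * 0.49 = 2234
Band 2: 3341 * 0.963 = 3217
Band 3: 4813 * 0.947 = 4558
Band 4: 4560 * 0.937 = 4273
Band 5: 6388 * 0.931 = 5947
Band 6: 8898 * 0.926 + 11260 * 0.257 = 8240 + 2894 = 11134
Population now: 0–9=2234, 10–19=3217, 20–29=4558, 30–39=4273, 40–49=5947, 50+=11134
Dependents (band 0–9 + band 50+) = 2234 + 11134 = 13368; working-age = 17995; ratio = 13368/17995 × 100 = 74.3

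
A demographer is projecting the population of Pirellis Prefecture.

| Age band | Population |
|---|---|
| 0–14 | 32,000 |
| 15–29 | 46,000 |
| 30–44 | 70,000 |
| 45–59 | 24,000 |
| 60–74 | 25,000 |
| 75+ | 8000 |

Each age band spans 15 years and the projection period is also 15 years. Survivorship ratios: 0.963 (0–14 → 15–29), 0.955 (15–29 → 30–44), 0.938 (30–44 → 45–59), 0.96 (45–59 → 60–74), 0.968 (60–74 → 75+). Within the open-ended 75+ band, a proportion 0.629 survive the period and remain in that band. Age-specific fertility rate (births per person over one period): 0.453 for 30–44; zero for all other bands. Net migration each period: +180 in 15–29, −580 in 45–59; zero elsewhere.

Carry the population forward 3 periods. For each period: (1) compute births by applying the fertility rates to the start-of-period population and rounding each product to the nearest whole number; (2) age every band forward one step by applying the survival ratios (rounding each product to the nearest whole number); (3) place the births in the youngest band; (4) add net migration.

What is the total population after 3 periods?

214347

Numbering the groups 1..6 from youngest to oldest:
— Period 1 —
Births: 70000 × 0.453 = 31710
Group 2: 32000 × 0.963 = 30816
Group 3: 46000 × 0.955 = 43930
Group 4: 70000 × 0.938 = 65660
Group 5: 24000 × 0.96 = 23040
Group 6: 25000 × 0.968 + 8000 × 0.629 = 24200 + 5032 = 29232
Net migration: Group 2 + 180 → 30996; Group 4 − 580 → 65080
Population now: 0–14=31710, 15–29=30996, 30–44=43930, 45–59=65080, 60–74=23040, 75+=29232
— Period 2 —
Births: 43930 × 0.453 = 19900
Group 2: 31710 × 0.963 = 30537
Group 3: 30996 × 0.955 = 29601
Group 4: 43930 × 0.938 = 41206
Group 5: 65080 × 0.96 = 62477
Group 6: 23040 × 0.968 + 29232 × 0.629 = 22303 + 18387 = 40690
Net migration: Group 2 + 180 → 30717; Group 4 − 580 → 40626
Population now: 0–14=19900, 15–29=30717, 30–44=29601, 45–59=40626, 60–74=62477, 75+=40690
— Period 3 —
Births: 29601 × 0.453 = 13409
Group 2: 19900 × 0.963 = 19164
Group 3: 30717 × 0.955 = 29335
Group 4: 29601 × 0.938 = 27766
Group 5: 40626 × 0.96 = 39001
Group 6: 62477 × 0.968 + 40690 × 0.629 = 60478 + 25594 = 86072
Net migration: Group 2 + 180 → 19344; Group 4 − 580 → 27186
Population now: 0–14=13409, 15–29=19344, 30–44=29335, 45–59=27186, 60–74=39001, 75+=86072
Total after period 3: 13409 + 19344 + 29335 + 27186 + 39001 + 86072 = 214347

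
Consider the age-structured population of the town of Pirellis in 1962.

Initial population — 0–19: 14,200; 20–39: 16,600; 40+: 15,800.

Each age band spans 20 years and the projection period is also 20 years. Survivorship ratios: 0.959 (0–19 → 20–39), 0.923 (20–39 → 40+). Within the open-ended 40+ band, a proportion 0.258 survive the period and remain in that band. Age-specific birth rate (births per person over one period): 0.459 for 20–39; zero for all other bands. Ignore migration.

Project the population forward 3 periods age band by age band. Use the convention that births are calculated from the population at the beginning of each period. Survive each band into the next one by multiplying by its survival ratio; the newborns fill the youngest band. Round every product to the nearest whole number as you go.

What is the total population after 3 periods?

Call the bands 1 to 3, youngest first.
After projecting period 1:
Births: 16600 * 0.459 = 7619
Band 2: 14200 * 0.959 = 13618
Band 3: 16600 * 0.923 + 15800 * 0.258 = 15322 + 4076 = 19398
End of period: [7619, 13618, 19398]
After projecting period 2:
Births: 13618 * 0.459 = 6251
Band 2: 7619 * 0.959 = 7307
Band 3: 13618 * 0.923 + 19398 * 0.258 = 12569 + 5005 = 17574
End of period: [6251, 7307, 17574]
After projecting period 3:
Births: 7307 * 0.459 = 3354
Band 2: 6251 * 0.959 = 5995
Band 3: 7307 * 0.923 + 17574 * 0.258 = 6744 + 4534 = 11278
End of period: [3354, 5995, 11278]
Total after period 3: 3354 + 5995 + 11278 = 20627

20627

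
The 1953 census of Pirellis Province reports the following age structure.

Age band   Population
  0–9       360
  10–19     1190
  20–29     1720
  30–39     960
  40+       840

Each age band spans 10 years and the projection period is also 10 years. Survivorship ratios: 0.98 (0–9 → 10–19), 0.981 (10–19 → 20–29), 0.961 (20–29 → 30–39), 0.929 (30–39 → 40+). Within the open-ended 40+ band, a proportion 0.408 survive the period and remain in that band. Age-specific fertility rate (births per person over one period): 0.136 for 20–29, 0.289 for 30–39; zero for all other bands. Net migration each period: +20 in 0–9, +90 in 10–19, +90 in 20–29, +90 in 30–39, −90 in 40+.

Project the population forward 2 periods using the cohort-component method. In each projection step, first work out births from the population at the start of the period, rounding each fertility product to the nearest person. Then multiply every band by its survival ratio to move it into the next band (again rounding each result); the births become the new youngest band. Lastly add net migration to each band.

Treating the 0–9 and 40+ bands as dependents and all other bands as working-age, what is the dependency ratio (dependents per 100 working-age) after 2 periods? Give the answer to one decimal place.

— Period 1 —
Births: 1720 * 0.136 = 234  |  960 * 0.289 = 277 → total 511
10–19: 360 * 0.98 = 353
20–29: 1190 * 0.981 = 1167
30–39: 1720 * 0.961 = 1653
40+: 960 * 0.929 + 840 * 0.408 = 892 + 343 = 1235
Net migration: 0–9 + 20 → 531; 10–19 + 90 → 443; 20–29 + 90 → 1257; 30–39 + 90 → 1743; 40+ − 90 → 1145
Population now: 0–9=531, 10–19=443, 20–29=1257, 30–39=1743, 40+=1145
— Period 2 —
Births: 1257 * 0.136 = 171  |  1743 * 0.289 = 504 → total 675
10–19: 531 * 0.98 = 520
20–29: 443 * 0.981 = 435
30–39: 1257 * 0.961 = 1208
40+: 1743 * 0.929 + 1145 * 0.408 = 1619 + 467 = 2086
Net migration: 0–9 + 20 → 695; 10–19 + 90 → 610; 20–29 + 90 → 525; 30–39 + 90 → 1298; 40+ − 90 → 1996
Population now: 0–9=695, 10–19=610, 20–29=525, 30–39=1298, 40+=1996
Dependents (band 0–9 + band 40+) = 695 + 1996 = 2691; working-age = 2433; ratio = 2691/2433 × 100 = 110.6

110.6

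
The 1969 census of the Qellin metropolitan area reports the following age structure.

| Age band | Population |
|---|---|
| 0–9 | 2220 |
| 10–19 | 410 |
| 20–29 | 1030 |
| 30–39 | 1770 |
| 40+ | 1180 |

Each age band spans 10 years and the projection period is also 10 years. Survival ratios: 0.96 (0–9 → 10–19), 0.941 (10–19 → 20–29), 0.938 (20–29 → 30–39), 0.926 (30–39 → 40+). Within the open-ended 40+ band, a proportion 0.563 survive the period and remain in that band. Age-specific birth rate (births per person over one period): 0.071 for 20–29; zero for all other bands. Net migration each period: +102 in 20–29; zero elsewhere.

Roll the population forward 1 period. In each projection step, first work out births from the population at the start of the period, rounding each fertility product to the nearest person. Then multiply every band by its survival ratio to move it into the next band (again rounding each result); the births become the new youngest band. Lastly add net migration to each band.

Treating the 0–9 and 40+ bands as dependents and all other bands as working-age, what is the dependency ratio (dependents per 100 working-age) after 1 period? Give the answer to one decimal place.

66.3

Period 1:
Births: 1030 × 0.071 = 73
10–19: 2220 × 0.96 = 2131
20–29: 410 × 0.941 = 386
30–39: 1030 × 0.938 = 966
40+: 1770 × 0.926 + 1180 × 0.563 = 1639 + 664 = 2303
Net migration: 20–29 + 102 → 488
Giving 73 / 2131 / 488 / 966 / 2303.
Dependents (band 0–9 + band 40+) = 73 + 2303 = 2376; working-age = 3585; ratio = 2376/3585 × 100 = 66.3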